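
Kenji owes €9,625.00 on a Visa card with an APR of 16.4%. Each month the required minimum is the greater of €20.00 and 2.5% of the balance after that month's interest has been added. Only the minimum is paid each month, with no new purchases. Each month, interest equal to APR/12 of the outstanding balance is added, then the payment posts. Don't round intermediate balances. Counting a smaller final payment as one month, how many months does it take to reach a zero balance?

Monthly rate r = 16.4%/12 = 1.36667% = 0.0136667.
While 2.5% of the post-interest balance exceeds €20.00, each month B ← (B·(1+r))·(1 − 0.025), i.e. B shrinks by the factor (1+r)·0.975 = 0.98833.
This holds for months 1–213. Entering month 214 the balance is €788.96; 2.5% of the post-interest balance is now below €20.00, so the flat €20.00 minimum applies from here.
From month 214 a fixed €20.00 at rate r clears €788.96 in 58 more payments. Total: 213 + 58 = 271 months.

271 months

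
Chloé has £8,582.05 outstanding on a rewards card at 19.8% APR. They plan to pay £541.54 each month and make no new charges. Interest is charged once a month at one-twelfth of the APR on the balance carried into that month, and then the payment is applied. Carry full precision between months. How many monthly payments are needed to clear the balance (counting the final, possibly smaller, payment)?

19 months

Monthly rate r = 19.8%/12 = 1.65% = 0.0165.
Recurrence: B ← B·(1+r) − £541.54.
Month 1: interest £141.60; balance after payment £8,182.11.
Month 2: interest £135.00; balance after payment £7,775.58.
Closed form: n = −ln(1 − rB₀/P)/ln(1+r) = −ln(0.73852)/ln(1.0165) ≈ 18.522, so the balance reaches zero during payment 19.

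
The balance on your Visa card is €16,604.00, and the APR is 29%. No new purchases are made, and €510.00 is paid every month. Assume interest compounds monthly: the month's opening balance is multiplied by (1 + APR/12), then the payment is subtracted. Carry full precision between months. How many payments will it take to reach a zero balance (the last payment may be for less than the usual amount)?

65 payments

Monthly rate r = 29%/12 = 2.41667% = 0.0241667.
Recurrence: B ← B·(1+r) − €510.00.
Month 1: interest €401.26; balance after payment €16,495.26.
Month 2: interest €398.64; balance after payment €16,383.90.
Closed form: n = −ln(1 − rB₀/P)/ln(1+r) = −ln(0.21321)/ln(1.02417) ≈ 64.721, so the balance reaches zero during payment 65.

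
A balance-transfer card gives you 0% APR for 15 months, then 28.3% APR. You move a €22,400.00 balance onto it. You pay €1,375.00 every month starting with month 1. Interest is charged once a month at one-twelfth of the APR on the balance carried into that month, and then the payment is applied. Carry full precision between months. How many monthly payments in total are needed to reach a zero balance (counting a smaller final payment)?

Promo months 1–15 at r₀ = 0%/12 = 0; months 16+ at r₁ = 28.3%/12 = 0.0235833.
After month 15 (no interest yet): B = €22,400.00 − 15·€1,375.00 = €1,775.00.
Then at r₁ with €1,375.00/mo: n₂ = −ln(1 − r₁·B/P)/ln(1+r₁) ≈ 1.33 → 2 more payments.

17 payments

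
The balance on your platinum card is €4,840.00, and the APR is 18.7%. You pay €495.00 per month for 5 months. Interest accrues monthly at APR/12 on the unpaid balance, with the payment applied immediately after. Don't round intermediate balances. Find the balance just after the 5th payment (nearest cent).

Monthly rate r = 18.7%/12 = 1.55833% = 0.0155833.
Each month: B ← B·(1+r) − €495.00.
Month 1: interest €75.42; balance after payment €4,420.42.
Month 2: interest €68.88; balance after payment €3,994.31.
Month 3: interest €62.24; balance after payment €3,561.55.
Month 4: interest €55.50; balance after payment €3,122.05.
Month 5: interest €48.65; balance after payment €2,675.71.

€2,675.71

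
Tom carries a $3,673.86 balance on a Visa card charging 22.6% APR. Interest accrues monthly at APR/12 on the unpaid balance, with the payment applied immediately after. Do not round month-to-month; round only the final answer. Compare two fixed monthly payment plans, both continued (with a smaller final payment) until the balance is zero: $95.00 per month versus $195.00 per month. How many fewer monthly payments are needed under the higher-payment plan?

Monthly rate r = 22.6%/12 = 1.88333% = 0.0188333.
At $95.00/mo: n = ⌈−ln(1 − rB₀/P)/ln(1+r)⌉ = 70 payments (last $80.26); total interest = total paid − $3,673.86 = $2,961.40.
At $195.00/mo: 24 payments (last $95.53); total interest $906.67.
Payments saved = 70 − 24 = 46.

46 fewer payments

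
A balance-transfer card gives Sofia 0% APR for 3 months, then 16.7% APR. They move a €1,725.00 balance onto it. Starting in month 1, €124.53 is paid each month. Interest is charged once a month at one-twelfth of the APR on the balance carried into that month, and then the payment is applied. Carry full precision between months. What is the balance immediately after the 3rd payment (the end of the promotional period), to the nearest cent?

Promo months 1–3 at r₀ = 0%/12 = 0; months 4+ at r₁ = 16.7%/12 = 0.0139167.
After month 3 (no interest yet): B = €1,725.00 − 3·€124.53 = €1,351.41.

€1,351.41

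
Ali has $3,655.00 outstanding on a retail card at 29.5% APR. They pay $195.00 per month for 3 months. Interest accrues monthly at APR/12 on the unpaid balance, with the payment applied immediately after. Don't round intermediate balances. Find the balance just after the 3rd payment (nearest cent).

$3,331.74

Monthly rate r = 29.5%/12 = 2.45833% = 0.0245833.
Each month: B ← B·(1+r) − $195.00.
Month 1: interest $89.85; balance after payment $3,549.85.
Month 2: interest $87.27; balance after payment $3,442.12.
Month 3: interest $84.62; balance after payment $3,331.74.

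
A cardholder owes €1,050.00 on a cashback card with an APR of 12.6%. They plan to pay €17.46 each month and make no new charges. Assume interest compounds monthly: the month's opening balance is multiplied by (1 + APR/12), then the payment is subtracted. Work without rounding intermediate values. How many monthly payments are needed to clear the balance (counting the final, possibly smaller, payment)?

96 months

Monthly rate r = 12.6%/12 = 1.05% = 0.0105.
Recurrence: B ← B·(1+r) − €17.46.
Month 1: interest €11.02; balance after payment €1,043.57.
Month 2: interest €10.96; balance after payment €1,037.06.
Closed form: n = −ln(1 − rB₀/P)/ln(1+r) = −ln(0.36856)/ln(1.0105) ≈ 95.561, so the balance reaches zero during payment 96.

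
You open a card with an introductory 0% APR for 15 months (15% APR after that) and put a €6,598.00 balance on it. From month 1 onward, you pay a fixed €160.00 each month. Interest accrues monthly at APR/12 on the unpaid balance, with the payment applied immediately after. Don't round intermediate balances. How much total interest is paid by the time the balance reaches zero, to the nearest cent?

Promo months 1–15 at r₀ = 0%/12 = 0; months 16+ at r₁ = 15%/12 = 0.0125.
After month 15 (no interest yet): B = €6,598.00 − 15·€160.00 = €4,198.00.
Then at r₁ with €160.00/mo: n₂ = −ln(1 − r₁·B/P)/ln(1+r₁) ≈ 31.99 → 32 more payments.
Total paid = 46·€160.00 + €159.10 = €7,519.10; interest = €7,519.10 − €6,598.00 = €921.10.

€921.10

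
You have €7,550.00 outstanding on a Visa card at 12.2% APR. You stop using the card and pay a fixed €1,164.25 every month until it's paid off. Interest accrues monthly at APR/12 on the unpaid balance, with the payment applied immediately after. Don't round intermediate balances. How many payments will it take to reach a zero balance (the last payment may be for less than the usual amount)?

7 payments

Monthly rate r = 12.2%/12 = 1.01667% = 0.0101667.
Recurrence: B ← B·(1+r) − €1,164.25.
Month 1: interest €76.76; balance after payment €6,462.51.
Month 2: interest €65.70; balance after payment €5,363.96.
Closed form: n = −ln(1 − rB₀/P)/ln(1+r) = −ln(0.93407)/ln(1.01017) ≈ 6.743, so the balance reaches zero during payment 7.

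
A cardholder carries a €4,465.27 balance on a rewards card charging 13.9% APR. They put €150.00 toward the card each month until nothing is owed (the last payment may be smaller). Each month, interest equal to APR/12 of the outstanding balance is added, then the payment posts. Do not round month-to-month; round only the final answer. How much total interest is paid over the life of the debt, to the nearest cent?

Monthly rate r = 13.9%/12 = 1.15833% = 0.0115833.
Payoff takes n = ⌈−ln(1 − rB₀/P)/ln(1+r)⌉ = ⌈36.715⌉ = 37 payments; the last is €107.48.
Total paid = 36·€150.00 + €107.48 = €5,507.48.
Total interest = total paid − principal = €5,507.48 − €4,465.27 = €1,042.21.

€1,042.21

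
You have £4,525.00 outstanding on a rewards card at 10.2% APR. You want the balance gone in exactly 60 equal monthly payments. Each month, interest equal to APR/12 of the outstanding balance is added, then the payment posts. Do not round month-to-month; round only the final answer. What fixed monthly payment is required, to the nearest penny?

Monthly rate r = 10.2%/12 = 0.85% = 0.0085.
Level-payment amortization: P = B₀·r / (1 − (1+r)^(−n)) = 4525.00·0.0085 / (1 − 1.0085^(−60)).
Denominator 1 − (1+r)^(−60) = 0.39820878.
P = 38.4625 / 0.39820878 ≈ 96.59.

£96.59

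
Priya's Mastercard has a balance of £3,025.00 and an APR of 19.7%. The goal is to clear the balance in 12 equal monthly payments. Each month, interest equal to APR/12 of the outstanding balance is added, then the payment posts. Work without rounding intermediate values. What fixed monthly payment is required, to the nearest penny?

£279.79

Monthly rate r = 19.7%/12 = 1.64167% = 0.0164167.
Level-payment amortization: P = B₀·r / (1 − (1+r)^(−n)) = 3025.00·0.0164167 / (1 − 1.01642^(−12)).
Denominator 1 − (1+r)^(−12) = 0.177494773.
P = 49.6604 / 0.177494773 ≈ 279.79.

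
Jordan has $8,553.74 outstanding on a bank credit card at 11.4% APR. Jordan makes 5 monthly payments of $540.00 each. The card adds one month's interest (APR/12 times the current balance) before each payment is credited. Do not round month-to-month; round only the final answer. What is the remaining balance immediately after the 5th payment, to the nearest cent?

$6,216.05

Monthly rate r = 11.4%/12 = 0.95% = 0.0095.
Each month: B ← B·(1+r) − $540.00.
Month 1: interest $81.26; balance after payment $8,095.00.
Month 2: interest $76.90; balance after payment $7,631.90.
Month 3: interest $72.50; balance after payment $7,164.41.
Month 4: interest $68.06; balance after payment $6,692.47.
Month 5: interest $63.58; balance after payment $6,216.05.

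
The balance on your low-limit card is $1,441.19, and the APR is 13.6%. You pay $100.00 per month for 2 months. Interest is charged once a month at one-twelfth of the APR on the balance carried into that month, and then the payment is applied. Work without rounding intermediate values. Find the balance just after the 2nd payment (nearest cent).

$1,272.91

Monthly rate r = 13.6%/12 = 1.13333% = 0.0113333.
Each month: B ← B·(1+r) − $100.00.
Month 1: interest $16.33; balance after payment $1,357.52.
Month 2: interest $15.39; balance after payment $1,272.91.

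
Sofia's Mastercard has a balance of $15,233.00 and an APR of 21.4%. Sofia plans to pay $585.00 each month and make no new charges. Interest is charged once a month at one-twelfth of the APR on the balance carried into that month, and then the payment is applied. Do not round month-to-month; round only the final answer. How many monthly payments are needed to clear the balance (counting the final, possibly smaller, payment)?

Monthly rate r = 21.4%/12 = 1.78333% = 0.0178333.
Recurrence: B ← B·(1+r) − $585.00.
Month 1: interest $271.66; balance after payment $14,919.66.
Month 2: interest $266.07; balance after payment $14,600.72.
Closed form: n = −ln(1 − rB₀/P)/ln(1+r) = −ln(0.53563)/ln(1.01783) ≈ 35.319, so the balance reaches zero during payment 36.

36 months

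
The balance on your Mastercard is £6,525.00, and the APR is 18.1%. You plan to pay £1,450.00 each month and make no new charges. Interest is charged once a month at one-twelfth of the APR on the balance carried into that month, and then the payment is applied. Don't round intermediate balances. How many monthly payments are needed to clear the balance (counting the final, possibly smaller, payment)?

5 payments

Monthly rate r = 18.1%/12 = 1.50833% = 0.0150833.
Recurrence: B ← B·(1+r) − £1,450.00.
Month 1: interest £98.42; balance after payment £5,173.42.
Month 2: interest £78.03; balance after payment £3,801.45.
Month 3: interest £57.34; balance after payment £2,408.79.
Month 4: interest £36.33; balance after payment £995.12.
Month 5: interest £15.01; balance after payment £0.00.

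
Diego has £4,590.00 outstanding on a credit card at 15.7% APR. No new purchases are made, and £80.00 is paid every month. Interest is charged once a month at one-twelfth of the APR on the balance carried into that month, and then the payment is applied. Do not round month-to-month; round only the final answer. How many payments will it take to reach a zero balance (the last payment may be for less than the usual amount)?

Monthly rate r = 15.7%/12 = 1.30833% = 0.0130833.
Recurrence: B ← B·(1+r) − £80.00.
Month 1: interest £60.05; balance after payment £4,570.05.
Month 2: interest £59.79; balance after payment £4,549.84.
Closed form: n = −ln(1 − rB₀/P)/ln(1+r) = −ln(0.24934)/ln(1.01308) ≈ 106.853, so the balance reaches zero during payment 107.

107 months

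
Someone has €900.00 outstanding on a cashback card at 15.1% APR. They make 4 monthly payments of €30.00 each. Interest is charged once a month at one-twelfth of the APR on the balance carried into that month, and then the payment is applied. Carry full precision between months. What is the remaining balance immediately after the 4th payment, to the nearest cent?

€823.88

Monthly rate r = 15.1%/12 = 1.25833% = 0.0125833.
Each month: B ← B·(1+r) − €30.00.
Month 1: interest €11.32; balance after payment €881.33.
Month 2: interest €11.09; balance after payment €862.42.
Month 3: interest €10.85; balance after payment €843.27.
Month 4: interest €10.61; balance after payment €823.88.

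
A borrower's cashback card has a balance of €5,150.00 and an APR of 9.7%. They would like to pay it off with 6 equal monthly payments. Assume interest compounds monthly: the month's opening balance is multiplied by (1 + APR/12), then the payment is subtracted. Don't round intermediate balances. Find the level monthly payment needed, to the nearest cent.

€882.78

Monthly rate r = 9.7%/12 = 0.808333% = 0.00808333.
Level-payment amortization: P = B₀·r / (1 − (1+r)^(−n)) = 5150.00·0.00808333 / (1 − 1.00808^(−6)).
Denominator 1 − (1+r)^(−6) = 0.0471569022.
P = 41.6292 / 0.0471569022 ≈ 882.78.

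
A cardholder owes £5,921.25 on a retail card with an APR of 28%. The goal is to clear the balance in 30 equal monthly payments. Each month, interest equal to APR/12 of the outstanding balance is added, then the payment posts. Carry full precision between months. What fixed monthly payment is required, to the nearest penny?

Monthly rate r = 28%/12 = 2.33333% = 0.0233333.
Level-payment amortization: P = B₀·r / (1 − (1+r)^(−n)) = 5921.25·0.0233333 / (1 − 1.02333^(−30)).
Denominator 1 − (1+r)^(−30) = 0.49940515.
P = 138.162 / 0.49940515 ≈ 276.65.

£276.65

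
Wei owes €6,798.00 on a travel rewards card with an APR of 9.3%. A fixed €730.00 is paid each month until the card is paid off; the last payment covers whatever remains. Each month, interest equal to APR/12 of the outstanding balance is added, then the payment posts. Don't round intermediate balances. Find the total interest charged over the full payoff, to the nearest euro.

Monthly rate r = 9.3%/12 = 0.775% = 0.00775.
Payoff takes n = ⌈−ln(1 − rB₀/P)/ln(1+r)⌉ = ⌈9.703⌉ = 10 payments; the last is €513.68.
Total paid = 9·€730.00 + €513.68 = €7,083.68.
Total interest = total paid − principal = €7,083.68 − €6,798.00 = €285.68.

€286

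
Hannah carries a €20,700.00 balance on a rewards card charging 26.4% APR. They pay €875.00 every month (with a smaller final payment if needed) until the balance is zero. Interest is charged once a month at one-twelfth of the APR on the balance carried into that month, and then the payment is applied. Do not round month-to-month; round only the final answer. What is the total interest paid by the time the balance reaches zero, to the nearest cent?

€8,851.89

Monthly rate r = 26.4%/12 = 2.2% = 0.022.
Payoff takes n = ⌈−ln(1 − rB₀/P)/ln(1+r)⌉ = ⌈33.772⌉ = 34 payments; the last is €676.89.
Total paid = 33·€875.00 + €676.89 = €29,551.89.
Total interest = total paid − principal = €29,551.89 − €20,700.00 = €8,851.89.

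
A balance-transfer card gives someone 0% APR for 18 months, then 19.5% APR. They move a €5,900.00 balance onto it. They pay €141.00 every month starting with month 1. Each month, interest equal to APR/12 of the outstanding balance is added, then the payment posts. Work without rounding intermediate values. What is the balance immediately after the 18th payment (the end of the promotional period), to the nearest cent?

€3,362.00

Promo months 1–18 at r₀ = 0%/12 = 0; months 19+ at r₁ = 19.5%/12 = 0.01625.
After month 18 (no interest yet): B = €5,900.00 − 18·€141.00 = €3,362.00.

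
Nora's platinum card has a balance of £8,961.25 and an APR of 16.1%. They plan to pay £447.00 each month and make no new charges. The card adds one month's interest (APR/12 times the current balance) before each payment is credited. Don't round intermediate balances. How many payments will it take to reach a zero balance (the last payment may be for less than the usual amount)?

Monthly rate r = 16.1%/12 = 1.34167% = 0.0134167.
Recurrence: B ← B·(1+r) − £447.00.
Month 1: interest £120.23; balance after payment £8,634.48.
Month 2: interest £115.85; balance after payment £8,303.33.
Closed form: n = −ln(1 − rB₀/P)/ln(1+r) = −ln(0.73103)/ln(1.01342) ≈ 23.508, so the balance reaches zero during payment 24.

24 months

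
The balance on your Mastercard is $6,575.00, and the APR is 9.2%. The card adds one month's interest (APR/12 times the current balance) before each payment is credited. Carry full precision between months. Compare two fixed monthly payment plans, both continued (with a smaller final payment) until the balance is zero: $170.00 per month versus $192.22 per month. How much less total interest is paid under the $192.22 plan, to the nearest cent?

Monthly rate r = 9.2%/12 = 0.766667% = 0.00766667.
At $170.00/mo: n = ⌈−ln(1 − rB₀/P)/ln(1+r)⌉ = 47 payments (last $8.79); total interest = total paid − $6,575.00 = $1,253.79.
At $192.22/mo: 40 payments (last $158.19); total interest $1,079.77.
Interest saved = $1,253.79 − $1,079.77 = $174.02.

$174.02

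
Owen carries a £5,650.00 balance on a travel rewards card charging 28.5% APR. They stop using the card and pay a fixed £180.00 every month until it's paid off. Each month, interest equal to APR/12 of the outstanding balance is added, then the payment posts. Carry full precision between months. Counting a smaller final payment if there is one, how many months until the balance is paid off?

Monthly rate r = 28.5%/12 = 2.375% = 0.02375.
Recurrence: B ← B·(1+r) − £180.00.
Month 1: interest £134.19; balance after payment £5,604.19.
Month 2: interest £133.10; balance after payment £5,557.29.
Closed form: n = −ln(1 − rB₀/P)/ln(1+r) = −ln(0.25451)/ln(1.02375) ≈ 58.298, so the balance reaches zero during payment 59.

59 payments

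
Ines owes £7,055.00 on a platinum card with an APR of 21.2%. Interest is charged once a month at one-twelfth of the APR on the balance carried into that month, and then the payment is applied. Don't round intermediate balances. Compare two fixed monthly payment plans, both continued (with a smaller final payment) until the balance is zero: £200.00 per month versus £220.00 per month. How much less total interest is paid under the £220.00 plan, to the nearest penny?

Monthly rate r = 21.2%/12 = 1.76667% = 0.0176667.
At £200.00/mo: n = ⌈−ln(1 − rB₀/P)/ln(1+r)⌉ = 56 payments (last £146.93); total interest = total paid − £7,055.00 = £4,091.93.
At £220.00/mo: 48 payments (last £162.02); total interest £3,447.02.
Interest saved = £4,091.93 − £3,447.02 = £644.91.

£644.91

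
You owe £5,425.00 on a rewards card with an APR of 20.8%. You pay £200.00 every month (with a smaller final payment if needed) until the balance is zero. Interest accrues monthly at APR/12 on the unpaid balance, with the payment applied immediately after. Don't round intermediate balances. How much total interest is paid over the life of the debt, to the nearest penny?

Monthly rate r = 20.8%/12 = 1.73333% = 0.0173333.
Payoff takes n = ⌈−ln(1 − rB₀/P)/ln(1+r)⌉ = ⌈36.962⌉ = 37 payments; the last is £192.55.
Total paid = 36·£200.00 + £192.55 = £7,392.55.
Total interest = total paid − principal = £7,392.55 − £5,425.00 = £1,967.55.

£1,967.55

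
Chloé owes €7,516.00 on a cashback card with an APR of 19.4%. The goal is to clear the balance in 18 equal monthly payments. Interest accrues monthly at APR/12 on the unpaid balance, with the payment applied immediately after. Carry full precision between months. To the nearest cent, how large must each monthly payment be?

Monthly rate r = 19.4%/12 = 1.61667% = 0.0161667.
Level-payment amortization: P = B₀·r / (1 − (1+r)^(−n)) = 7516.00·0.0161667 / (1 − 1.01617^(−18)).
Denominator 1 − (1+r)^(−18) = 0.250742677.
P = 121.509 / 0.250742677 ≈ 484.60.

€484.60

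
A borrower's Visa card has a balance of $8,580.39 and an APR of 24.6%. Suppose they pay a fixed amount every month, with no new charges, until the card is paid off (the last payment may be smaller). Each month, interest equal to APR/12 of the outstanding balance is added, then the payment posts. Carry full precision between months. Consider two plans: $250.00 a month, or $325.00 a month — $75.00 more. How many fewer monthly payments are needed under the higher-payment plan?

21 fewer payments

Monthly rate r = 24.6%/12 = 2.05% = 0.0205.
At $250.00/mo: n = ⌈−ln(1 − rB₀/P)/ln(1+r)⌉ = 60 payments (last $231.16); total interest = total paid − $8,580.39 = $6,400.77.
At $325.00/mo: 39 payments (last $130.07); total interest $3,899.68.
Payments saved = 60 − 39 = 21.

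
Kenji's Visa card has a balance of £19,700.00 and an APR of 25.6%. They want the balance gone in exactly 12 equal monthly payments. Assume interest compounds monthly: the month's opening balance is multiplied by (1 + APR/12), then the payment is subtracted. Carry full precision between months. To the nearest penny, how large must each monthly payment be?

£1,878.11

Monthly rate r = 25.6%/12 = 2.13333% = 0.0213333.
Level-payment amortization: P = B₀·r / (1 − (1+r)^(−n)) = 19700.00·0.0213333 / (1 − 1.02133^(−12)).
Denominator 1 − (1+r)^(−12) = 0.223770891.
P = 420.267 / 0.223770891 ≈ 1878.11.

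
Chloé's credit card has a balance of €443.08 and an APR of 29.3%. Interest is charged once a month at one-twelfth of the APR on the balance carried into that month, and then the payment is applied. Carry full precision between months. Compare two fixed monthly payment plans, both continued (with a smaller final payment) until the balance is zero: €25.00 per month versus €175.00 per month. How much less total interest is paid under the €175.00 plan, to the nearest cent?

Monthly rate r = 29.3%/12 = 2.44167% = 0.0244167.
At €25.00/mo: n = ⌈−ln(1 − rB₀/P)/ln(1+r)⌉ = 24 payments (last €12.62); total interest = total paid − €443.08 = €144.54.
At €175.00/mo: 3 payments (last €113.41); total interest €20.33.
Interest saved = €144.54 − €20.33 = €124.21.

€124.21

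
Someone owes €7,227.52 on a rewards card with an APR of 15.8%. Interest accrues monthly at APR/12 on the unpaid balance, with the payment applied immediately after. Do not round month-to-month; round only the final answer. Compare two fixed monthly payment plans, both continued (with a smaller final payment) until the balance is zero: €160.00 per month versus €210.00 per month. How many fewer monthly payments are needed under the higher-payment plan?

Monthly rate r = 15.8%/12 = 1.31667% = 0.0131667.
At €160.00/mo: n = ⌈−ln(1 − rB₀/P)/ln(1+r)⌉ = 70 payments (last €8.82); total interest = total paid − €7,227.52 = €3,821.30.
At €210.00/mo: 47 payments (last €30.26); total interest €2,462.74.
Payments saved = 70 − 47 = 23.

23 fewer payments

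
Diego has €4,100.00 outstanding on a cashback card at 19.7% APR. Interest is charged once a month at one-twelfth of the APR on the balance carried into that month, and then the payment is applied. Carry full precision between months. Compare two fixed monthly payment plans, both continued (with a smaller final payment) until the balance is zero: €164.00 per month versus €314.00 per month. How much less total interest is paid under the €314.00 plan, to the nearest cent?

€668.97

Monthly rate r = 19.7%/12 = 1.64167% = 0.0164167.
At €164.00/mo: n = ⌈−ln(1 − rB₀/P)/ln(1+r)⌉ = 33 payments (last €73.56); total interest = total paid − €4,100.00 = €1,221.56.
At €314.00/mo: 15 payments (last €256.59); total interest €552.59.
Interest saved = €1,221.56 − €552.59 = €668.97.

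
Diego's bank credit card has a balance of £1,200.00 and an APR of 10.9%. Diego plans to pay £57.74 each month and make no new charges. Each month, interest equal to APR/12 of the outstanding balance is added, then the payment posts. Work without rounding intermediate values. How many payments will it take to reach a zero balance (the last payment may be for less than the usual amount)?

24 payments

Monthly rate r = 10.9%/12 = 0.908333% = 0.00908333.
Recurrence: B ← B·(1+r) − £57.74.
Month 1: interest £10.90; balance after payment £1,153.16.
Month 2: interest £10.47; balance after payment £1,105.89.
Closed form: n = −ln(1 − rB₀/P)/ln(1+r) = −ln(0.81122)/ln(1.00908) ≈ 23.137, so the balance reaches zero during payment 24.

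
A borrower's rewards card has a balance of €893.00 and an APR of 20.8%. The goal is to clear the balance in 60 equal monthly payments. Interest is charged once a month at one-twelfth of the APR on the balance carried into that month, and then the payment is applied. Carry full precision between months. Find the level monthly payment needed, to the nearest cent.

Monthly rate r = 20.8%/12 = 1.73333% = 0.0173333.
Level-payment amortization: P = B₀·r / (1 − (1+r)^(−n)) = 893.00·0.0173333 / (1 − 1.01733^(−60)).
Denominator 1 − (1+r)^(−60) = 0.643381781.
P = 15.4787 / 0.643381781 ≈ 24.06.

€24.06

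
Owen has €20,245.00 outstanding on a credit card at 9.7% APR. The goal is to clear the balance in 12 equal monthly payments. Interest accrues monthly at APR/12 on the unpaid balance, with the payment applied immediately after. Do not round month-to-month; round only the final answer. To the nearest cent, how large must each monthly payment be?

Monthly rate r = 9.7%/12 = 0.808333% = 0.00808333.
Level-payment amortization: P = B₀·r / (1 − (1+r)^(−n)) = 20245.00·0.00808333 / (1 − 1.00808^(−12)).
Denominator 1 − (1+r)^(−12) = 0.0920900309.
P = 163.647 / 0.0920900309 ≈ 1777.03.

€1,777.03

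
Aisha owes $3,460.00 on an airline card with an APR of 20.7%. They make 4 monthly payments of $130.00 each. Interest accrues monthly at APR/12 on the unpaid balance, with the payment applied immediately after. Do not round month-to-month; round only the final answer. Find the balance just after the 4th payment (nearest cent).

Monthly rate r = 20.7%/12 = 1.725% = 0.01725.
Each month: B ← B·(1+r) − $130.00.
Month 1: interest $59.68; balance after payment $3,389.68.
Month 2: interest $58.47; balance after payment $3,318.16.
Month 3: interest $57.24; balance after payment $3,245.40.
Month 4: interest $55.98; balance after payment $3,171.38.

$3,171.38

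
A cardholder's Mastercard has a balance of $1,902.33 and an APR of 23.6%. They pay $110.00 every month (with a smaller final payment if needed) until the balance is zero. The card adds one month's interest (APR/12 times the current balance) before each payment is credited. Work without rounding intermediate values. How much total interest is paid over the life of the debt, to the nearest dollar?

$446

Monthly rate r = 23.6%/12 = 1.96667% = 0.0196667.
Payoff takes n = ⌈−ln(1 − rB₀/P)/ln(1+r)⌉ = ⌈21.344⌉ = 22 payments; the last is $38.06.
Total paid = 21·$110.00 + $38.06 = $2,348.06.
Total interest = total paid − principal = $2,348.06 − $1,902.33 = $445.73.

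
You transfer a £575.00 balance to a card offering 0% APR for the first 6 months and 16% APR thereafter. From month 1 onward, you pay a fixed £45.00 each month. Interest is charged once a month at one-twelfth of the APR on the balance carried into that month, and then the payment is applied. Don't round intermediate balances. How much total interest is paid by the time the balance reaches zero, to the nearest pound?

Promo months 1–6 at r₀ = 0%/12 = 0; months 7+ at r₁ = 16%/12 = 0.0133333.
After month 6 (no interest yet): B = £575.00 − 6·£45.00 = £305.00.
Then at r₁ with £45.00/mo: n₂ = −ln(1 − r₁·B/P)/ln(1+r₁) ≈ 7.15 → 8 more payments.
Total paid = 13·£45.00 + £6.84 = £591.84; interest = £591.84 − £575.00 = £16.84.

£17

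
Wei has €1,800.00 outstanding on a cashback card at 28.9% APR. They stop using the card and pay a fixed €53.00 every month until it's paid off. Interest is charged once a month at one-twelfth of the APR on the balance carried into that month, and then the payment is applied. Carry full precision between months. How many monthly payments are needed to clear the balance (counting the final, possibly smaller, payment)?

72 months

Monthly rate r = 28.9%/12 = 2.40833% = 0.0240833.
Recurrence: B ← B·(1+r) − €53.00.
Month 1: interest €43.35; balance after payment €1,790.35.
Month 2: interest €43.12; balance after payment €1,780.47.
Closed form: n = −ln(1 − rB₀/P)/ln(1+r) = −ln(0.18208)/ln(1.02408) ≈ 71.575, so the balance reaches zero during payment 72.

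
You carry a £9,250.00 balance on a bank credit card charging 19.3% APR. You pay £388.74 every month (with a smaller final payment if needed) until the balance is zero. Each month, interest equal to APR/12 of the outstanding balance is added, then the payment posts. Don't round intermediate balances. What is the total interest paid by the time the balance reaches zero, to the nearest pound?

£2,504

Monthly rate r = 19.3%/12 = 1.60833% = 0.0160833.
Payoff takes n = ⌈−ln(1 − rB₀/P)/ln(1+r)⌉ = ⌈30.234⌉ = 31 payments; the last is £91.66.
Total paid = 30·£388.74 + £91.66 = £11,753.86.
Total interest = total paid − principal = £11,753.86 − £9,250.00 = £2,503.86.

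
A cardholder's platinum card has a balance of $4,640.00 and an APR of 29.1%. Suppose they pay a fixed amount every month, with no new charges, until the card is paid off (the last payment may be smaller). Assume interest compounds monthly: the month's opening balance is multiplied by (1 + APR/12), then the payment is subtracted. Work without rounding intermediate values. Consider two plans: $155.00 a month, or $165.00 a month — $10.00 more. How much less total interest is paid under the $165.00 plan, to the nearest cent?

Monthly rate r = 29.1%/12 = 2.425% = 0.02425.
At $155.00/mo: n = ⌈−ln(1 − rB₀/P)/ln(1+r)⌉ = 55 payments (last $3.39); total interest = total paid − $4,640.00 = $3,733.39.
At $165.00/mo: 48 payments (last $133.65); total interest $3,248.65.
Interest saved = $3,733.39 − $3,248.65 = $484.74.

$484.74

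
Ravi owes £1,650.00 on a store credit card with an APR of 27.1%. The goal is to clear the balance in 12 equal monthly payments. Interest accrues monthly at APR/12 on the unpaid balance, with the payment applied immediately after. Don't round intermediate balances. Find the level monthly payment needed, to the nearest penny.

£158.51

Monthly rate r = 27.1%/12 = 2.25833% = 0.0225833.
Level-payment amortization: P = B₀·r / (1 − (1+r)^(−n)) = 1650.00·0.0225833 / (1 − 1.02258^(−12)).
Denominator 1 − (1+r)^(−12) = 0.235080946.
P = 37.2625 / 0.235080946 ≈ 158.51.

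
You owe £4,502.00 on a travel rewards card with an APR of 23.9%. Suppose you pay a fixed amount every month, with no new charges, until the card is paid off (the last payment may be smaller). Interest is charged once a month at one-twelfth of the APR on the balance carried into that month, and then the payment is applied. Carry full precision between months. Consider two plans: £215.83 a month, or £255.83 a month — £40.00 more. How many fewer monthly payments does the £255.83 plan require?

6 fewer payments

Monthly rate r = 23.9%/12 = 1.99167% = 0.0199167.
At £215.83/mo: n = ⌈−ln(1 − rB₀/P)/ln(1+r)⌉ = 28 payments (last £48.90); total interest = total paid − £4,502.00 = £1,374.31.
At £255.83/mo: 22 payments (last £225.87); total interest £1,096.30.
Payments saved = 28 − 22 = 6.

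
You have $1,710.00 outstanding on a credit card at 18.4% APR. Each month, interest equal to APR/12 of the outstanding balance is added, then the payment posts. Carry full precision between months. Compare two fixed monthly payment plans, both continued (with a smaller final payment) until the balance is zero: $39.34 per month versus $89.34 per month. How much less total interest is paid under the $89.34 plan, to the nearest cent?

$799.16

Monthly rate r = 18.4%/12 = 1.53333% = 0.0153333.
At $39.34/mo: n = ⌈−ln(1 − rB₀/P)/ln(1+r)⌉ = 73 payments (last $6.46); total interest = total paid − $1,710.00 = $1,128.94.
At $89.34/mo: 23 payments (last $74.30); total interest $329.78.
Interest saved = $1,128.94 − $329.78 = $799.16.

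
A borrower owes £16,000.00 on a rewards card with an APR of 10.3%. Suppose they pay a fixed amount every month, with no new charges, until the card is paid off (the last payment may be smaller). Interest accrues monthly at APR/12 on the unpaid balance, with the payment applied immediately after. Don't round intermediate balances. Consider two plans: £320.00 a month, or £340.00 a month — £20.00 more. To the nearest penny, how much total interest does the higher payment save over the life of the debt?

Monthly rate r = 10.3%/12 = 0.858333% = 0.00858333.
At £320.00/mo: n = ⌈−ln(1 − rB₀/P)/ln(1+r)⌉ = 66 payments (last £192.11); total interest = total paid − £16,000.00 = £4,992.11.
At £340.00/mo: 61 payments (last £182.59); total interest £4,582.59.
Interest saved = £4,992.11 − £4,582.59 = £409.52.

£409.52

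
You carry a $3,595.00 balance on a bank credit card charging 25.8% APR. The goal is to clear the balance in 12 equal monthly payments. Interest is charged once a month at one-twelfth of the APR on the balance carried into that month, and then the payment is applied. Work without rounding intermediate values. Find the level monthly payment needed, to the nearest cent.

$343.08

Monthly rate r = 25.8%/12 = 2.15% = 0.0215.
Level-payment amortization: P = B₀·r / (1 − (1+r)^(−n)) = 3595.00·0.0215 / (1 − 1.0215^(−12)).
Denominator 1 − (1+r)^(−12) = 0.225289311.
P = 77.2925 / 0.225289311 ≈ 343.08.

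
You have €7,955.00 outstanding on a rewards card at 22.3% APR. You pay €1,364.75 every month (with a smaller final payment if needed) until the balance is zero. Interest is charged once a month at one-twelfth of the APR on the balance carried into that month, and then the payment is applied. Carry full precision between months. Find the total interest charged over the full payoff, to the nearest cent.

€544.92

Monthly rate r = 22.3%/12 = 1.85833% = 0.0185833.
Payoff takes n = ⌈−ln(1 − rB₀/P)/ln(1+r)⌉ = ⌈6.227⌉ = 7 payments; the last is €311.42.
Total paid = 6·€1,364.75 + €311.42 = €8,499.92.
Total interest = total paid − principal = €8,499.92 − €7,955.00 = €544.92.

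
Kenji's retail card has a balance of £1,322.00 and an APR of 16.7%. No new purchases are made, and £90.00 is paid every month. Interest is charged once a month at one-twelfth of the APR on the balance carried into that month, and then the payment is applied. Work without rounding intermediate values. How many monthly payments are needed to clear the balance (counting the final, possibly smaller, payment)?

Monthly rate r = 16.7%/12 = 1.39167% = 0.0139167.
Recurrence: B ← B·(1+r) − £90.00.
Month 1: interest £18.40; balance after payment £1,250.40.
Month 2: interest £17.40; balance after payment £1,177.80.
Closed form: n = −ln(1 − rB₀/P)/ln(1+r) = −ln(0.79558)/ln(1.01392) ≈ 16.546, so the balance reaches zero during payment 17.

17 months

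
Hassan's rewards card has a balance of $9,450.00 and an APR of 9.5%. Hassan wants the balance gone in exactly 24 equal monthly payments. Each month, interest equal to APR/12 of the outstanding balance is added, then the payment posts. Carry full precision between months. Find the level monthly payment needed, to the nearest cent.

Monthly rate r = 9.5%/12 = 0.791667% = 0.00791667.
Level-payment amortization: P = B₀·r / (1 − (1+r)^(−n)) = 9450.00·0.00791667 / (1 − 1.00792^(−24)).
Denominator 1 − (1+r)^(−24) = 0.172421955.
P = 74.8125 / 0.172421955 ≈ 433.89.

$433.89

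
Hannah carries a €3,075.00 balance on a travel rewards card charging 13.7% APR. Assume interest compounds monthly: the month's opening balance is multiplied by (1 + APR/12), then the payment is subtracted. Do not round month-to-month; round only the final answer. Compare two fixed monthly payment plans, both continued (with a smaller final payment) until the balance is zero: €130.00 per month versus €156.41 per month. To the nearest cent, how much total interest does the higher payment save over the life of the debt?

Monthly rate r = 13.7%/12 = 1.14167% = 0.0114167.
At €130.00/mo: n = ⌈−ln(1 − rB₀/P)/ln(1+r)⌉ = 28 payments (last €94.89); total interest = total paid − €3,075.00 = €529.89.
At €156.41/mo: 23 payments (last €61.38); total interest €427.40.
Interest saved = €529.89 − €427.40 = €102.49.

€102.49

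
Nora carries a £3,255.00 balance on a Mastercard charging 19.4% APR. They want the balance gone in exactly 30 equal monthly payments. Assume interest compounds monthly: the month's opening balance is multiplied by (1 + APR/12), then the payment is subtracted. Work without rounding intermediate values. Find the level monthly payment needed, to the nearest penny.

Monthly rate r = 19.4%/12 = 1.61667% = 0.0161667.
Level-payment amortization: P = B₀·r / (1 − (1+r)^(−n)) = 3255.00·0.0161667 / (1 − 1.01617^(−30)).
Denominator 1 − (1+r)^(−30) = 0.38191008.
P = 52.6225 / 0.38191008 ≈ 137.79.

£137.79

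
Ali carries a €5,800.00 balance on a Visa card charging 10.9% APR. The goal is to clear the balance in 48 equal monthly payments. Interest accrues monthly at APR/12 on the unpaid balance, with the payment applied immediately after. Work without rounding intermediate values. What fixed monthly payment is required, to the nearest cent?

€149.62

Monthly rate r = 10.9%/12 = 0.908333% = 0.00908333.
Level-payment amortization: P = B₀·r / (1 − (1+r)^(−n)) = 5800.00·0.00908333 / (1 − 1.00908^(−48)).
Denominator 1 − (1+r)^(−48) = 0.352108311.
P = 52.6833 / 0.352108311 ≈ 149.62.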